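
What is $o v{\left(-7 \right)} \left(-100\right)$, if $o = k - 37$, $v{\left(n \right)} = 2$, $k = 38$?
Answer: $-200$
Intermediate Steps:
$o = 1$ ($o = 38 - 37 = 1$)
$o v{\left(-7 \right)} \left(-100\right) = 1 \cdot 2 \left(-100\right) = 2 \left(-100\right) = -200$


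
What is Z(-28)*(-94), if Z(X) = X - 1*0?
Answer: 2632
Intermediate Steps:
Z(X) = X (Z(X) = X + 0 = X)
Z(-28)*(-94) = -28*(-94) = 2632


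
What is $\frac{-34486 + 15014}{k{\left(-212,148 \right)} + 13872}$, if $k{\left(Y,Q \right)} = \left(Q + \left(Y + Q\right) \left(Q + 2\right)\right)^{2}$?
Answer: $- \frac{1217}{5584636} \approx -0.00021792$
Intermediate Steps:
$k{\left(Y,Q \right)} = \left(Q + \left(2 + Q\right) \left(Q + Y\right)\right)^{2}$ ($k{\left(Y,Q \right)} = \left(Q + \left(Q + Y\right) \left(2 + Q\right)\right)^{2} = \left(Q + \left(2 + Q\right) \left(Q + Y\right)\right)^{2}$)
$\frac{-34486 + 15014}{k{\left(-212,148 \right)} + 13872} = \frac{-34486 + 15014}{\left(148^{2} + 2 \left(-212\right) + 3 \cdot 148 + 148 \left(-212\right)\right)^{2} + 13872} = - \frac{19472}{\left(21904 - 424 + 444 - 31376\right)^{2} + 13872} = - \frac{19472}{\left(-9452\right)^{2} + 13872} = - \frac{19472}{89340304 + 13872} = - \frac{19472}{89354176} = \left(-19472\right) \frac{1}{89354176} = - \frac{1217}{5584636}$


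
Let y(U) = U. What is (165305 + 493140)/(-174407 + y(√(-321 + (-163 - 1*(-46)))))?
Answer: -114837417115/30417802087 - 658445*I*√438/30417802087 ≈ -3.7753 - 0.00045303*I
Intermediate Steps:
(165305 + 493140)/(-174407 + y(√(-321 + (-163 - 1*(-46))))) = (165305 + 493140)/(-174407 + √(-321 + (-163 - 1*(-46)))) = 658445/(-174407 + √(-321 + (-163 + 46))) = 658445/(-174407 + √(-321 - 117)) = 658445/(-174407 + √(-438)) = 658445/(-174407 + I*√438)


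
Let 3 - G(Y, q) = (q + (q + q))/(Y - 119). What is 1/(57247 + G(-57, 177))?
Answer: 176/10076531 ≈ 1.7466e-5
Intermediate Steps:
G(Y, q) = 3 - 3*q/(-119 + Y) (G(Y, q) = 3 - (q + (q + q))/(Y - 119) = 3 - (q + 2*q)/(-119 + Y) = 3 - 3*q/(-119 + Y))
1/(57247 + G(-57, 177)) = 1/(57247 + 3*(-119 - 57 - 1*177)/(-119 - 57)) = 1/(57247 + 3*(-119 - 57 - 177)/(-176)) = 1/(57247 + 3*(-1/176)*(-353)) = 1/(57247 + 1059/176) = 1/(10076531/176) = 176/10076531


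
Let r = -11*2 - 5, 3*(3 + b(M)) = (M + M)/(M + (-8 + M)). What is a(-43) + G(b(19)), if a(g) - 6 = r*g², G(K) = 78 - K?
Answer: -2242639/45 ≈ -49836.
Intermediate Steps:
b(M) = -3 + 2*M/(3*(-8 + 2*M)) (b(M) = -3 + ((M + M)/(M + (-8 + M)))/3 = -3 + ((2*M)/(-8 + 2*M))/3 = -3 + (2*M/(-8 + 2*M))/3 = -3 + 2*M/(3*(-8 + 2*M)))
r = -27 (r = -22 - 5 = -27)
a(g) = 6 - 27*g²
a(-43) + G(b(19)) = (6 - 27*(-43)²) + (78 - 4*(9 - 2*19)/(3*(-4 + 19))) = (6 - 27*1849) + (78 - 4*(9 - 38)/(3*15)) = (6 - 49923) + (78 - 4*(-29)/(3*15)) = -49917 + (78 - 1*(-116/45)) = -49917 + (78 + 116/45) = -49917 + 3626/45 = -2242639/45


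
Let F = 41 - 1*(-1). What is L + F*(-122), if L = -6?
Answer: -5130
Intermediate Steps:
F = 42 (F = 41 + 1 = 42)
L + F*(-122) = -6 + 42*(-122) = -6 - 5124 = -5130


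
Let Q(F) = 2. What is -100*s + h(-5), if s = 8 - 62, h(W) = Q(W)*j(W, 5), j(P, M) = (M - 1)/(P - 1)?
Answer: 16196/3 ≈ 5398.7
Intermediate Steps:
j(P, M) = (-1 + M)/(-1 + P)
h(W) = 8/(-1 + W) (h(W) = 2*((-1 + 5)/(-1 + W)) = 2*(4/(-1 + W)) = 8/(-1 + W))
s = -54
-100*s + h(-5) = -100*(-54) + 8/(-1 - 5) = 5400 + 8/(-6) = 5400 + 8*(-⅙) = 5400 - 4/3 = 16196/3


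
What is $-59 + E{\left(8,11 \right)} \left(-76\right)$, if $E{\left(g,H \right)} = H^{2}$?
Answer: $-9255$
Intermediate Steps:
$-59 + E{\left(8,11 \right)} \left(-76\right) = -59 + 11^{2} \left(-76\right) = -59 + 121 \left(-76\right) = -59 - 9196 = -9255$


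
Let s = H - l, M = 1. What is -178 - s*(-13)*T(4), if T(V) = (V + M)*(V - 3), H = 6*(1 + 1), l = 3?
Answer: 407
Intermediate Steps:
H = 12 (H = 6*2 = 12)
T(V) = (1 + V)*(-3 + V) (T(V) = (V + 1)*(V - 3) = (1 + V)*(-3 + V))
s = 9 (s = 12 - 1*3 = 12 - 3 = 9)
-178 - s*(-13)*T(4) = -178 - 9*(-13)*(-3 + 4² - 2*4) = -178 - (-117)*(-3 + 16 - 8) = -178 - (-117)*5 = -178 - 1*(-585) = -178 + 585 = 407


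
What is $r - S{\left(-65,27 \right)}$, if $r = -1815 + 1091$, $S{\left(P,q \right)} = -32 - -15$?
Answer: $-707$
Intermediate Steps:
$S{\left(P,q \right)} = -17$ ($S{\left(P,q \right)} = -32 + 15 = -17$)
$r = -724$
$r - S{\left(-65,27 \right)} = -724 - -17 = -724 + 17 = -707$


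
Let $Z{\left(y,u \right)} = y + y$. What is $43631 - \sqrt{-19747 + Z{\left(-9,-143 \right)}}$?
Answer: $43631 - i \sqrt{19765} \approx 43631.0 - 140.59 i$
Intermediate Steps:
$Z{\left(y,u \right)} = 2 y$
$43631 - \sqrt{-19747 + Z{\left(-9,-143 \right)}} = 43631 - \sqrt{-19747 + 2 \left(-9\right)} = 43631 - \sqrt{-19747 - 18} = 43631 - \sqrt{-19765} = 43631 - i \sqrt{19765}$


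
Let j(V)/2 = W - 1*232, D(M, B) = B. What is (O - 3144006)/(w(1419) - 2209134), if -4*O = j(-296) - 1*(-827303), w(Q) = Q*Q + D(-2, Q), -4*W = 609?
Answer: 8935039/517744 ≈ 17.258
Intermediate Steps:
W = -609/4 (W = -¼*609 = -609/4 ≈ -152.25)
j(V) = -1537/2 (j(V) = 2*(-609/4 - 1*232) = 2*(-609/4 - 232) = 2*(-1537/4) = -1537/2)
w(Q) = Q + Q² (w(Q) = Q*Q + Q = Q² + Q = Q + Q²)
O = -1653069/8 (O = -(-1537/2 - 1*(-827303))/4 = -(-1537/2 + 827303)/4 = -¼*1653069/2 = -1653069/8 ≈ -2.0663e+5)
(O - 3144006)/(w(1419) - 2209134) = (-1653069/8 - 3144006)/(1419*(1 + 1419) - 2209134) = -26805117/(8*(1419*1420 - 2209134)) = -26805117/(8*(2014980 - 2209134)) = -26805117/8/(-194154) = -26805117/8*(-1/194154) = 8935039/517744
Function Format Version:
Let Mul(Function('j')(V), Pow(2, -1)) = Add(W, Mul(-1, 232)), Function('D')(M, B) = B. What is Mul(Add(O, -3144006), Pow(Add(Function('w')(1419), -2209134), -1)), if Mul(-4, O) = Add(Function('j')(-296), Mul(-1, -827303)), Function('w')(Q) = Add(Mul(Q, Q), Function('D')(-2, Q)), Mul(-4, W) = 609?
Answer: Rational(8935039, 517744) ≈ 17.258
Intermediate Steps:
W = Rational(-609, 4) (W = Mul(Rational(-1, 4), 609) = Rational(-609, 4) ≈ -152.25)
Function('j')(V) = Rational(-1537, 2) (Function('j')(V) = Mul(2, Add(Rational(-609, 4), Mul(-1, 232))) = Mul(2, Add(Rational(-609, 4), -232)) = Mul(2, Rational(-1537, 4)) = Rational(-1537, 2))
Function('w')(Q) = Add(Q, Pow(Q, 2)) (Function('w')(Q) = Add(Mul(Q, Q), Q) = Add(Pow(Q, 2), Q) = Add(Q, Pow(Q, 2)))
O = Rational(-1653069, 8) (O = Mul(Rational(-1, 4), Add(Rational(-1537, 2), Mul(-1, -827303))) = Mul(Rational(-1, 4), Add(Rational(-1537, 2), 827303)) = Mul(Rational(-1, 4), Rational(1653069, 2)) = Rational(-1653069, 8) ≈ -2.0663e+5)
Mul(Add(O, -3144006), Pow(Add(Function('w')(1419), -2209134), -1)) = Mul(Add(Rational(-1653069, 8), -3144006), Pow(Add(Mul(1419, Add(1, 1419)), -2209134), -1)) = Mul(Rational(-26805117, 8), Pow(Add(Mul(1419, 1420), -2209134), -1)) = Mul(Rational(-26805117, 8), Pow(Add(2014980, -2209134), -1)) = Mul(Rational(-26805117, 8), Pow(-194154, -1)) = Mul(Rational(-26805117, 8), Rational(-1, 194154)) = Rational(8935039, 517744)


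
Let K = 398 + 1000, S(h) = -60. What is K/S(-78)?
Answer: -233/10 ≈ -23.300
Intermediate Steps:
K = 1398
K/S(-78) = 1398/(-60) = 1398*(-1/60) = -233/10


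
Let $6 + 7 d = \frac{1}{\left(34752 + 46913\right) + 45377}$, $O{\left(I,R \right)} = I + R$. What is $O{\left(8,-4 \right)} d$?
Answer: $- \frac{217786}{63521} \approx -3.4286$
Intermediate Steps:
$d = - \frac{108893}{127042}$ ($d = - \frac{6}{7} + \frac{1}{7 \left(\left(34752 + 46913\right) + 45377\right)} = - \frac{6}{7} + \frac{1}{7 \left(81665 + 45377\right)} = - \frac{6}{7} + \frac{1}{7 \cdot 127042} = - \frac{6}{7} + \frac{1}{7} \cdot \frac{1}{127042} = - \frac{6}{7} + \frac{1}{889294} = - \frac{108893}{127042} \approx -0.85714$)
$O{\left(8,-4 \right)} d = \left(8 - 4\right) \left(- \frac{108893}{127042}\right) = 4 \left(- \frac{108893}{127042}\right) = - \frac{217786}{63521}$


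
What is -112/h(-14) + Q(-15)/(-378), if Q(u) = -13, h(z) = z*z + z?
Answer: -2855/4914 ≈ -0.58099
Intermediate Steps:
h(z) = z + z² (h(z) = z² + z = z + z²)
-112/h(-14) + Q(-15)/(-378) = -112*(-1/(14*(1 - 14))) - 13/(-378) = -112/((-14*(-13))) - 13*(-1/378) = -112/182 + 13/378 = -112*1/182 + 13/378 = -8/13 + 13/378 = -2855/4914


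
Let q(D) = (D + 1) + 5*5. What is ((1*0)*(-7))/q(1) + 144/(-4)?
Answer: -36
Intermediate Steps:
q(D) = 26 + D (q(D) = (1 + D) + 25 = 26 + D)
((1*0)*(-7))/q(1) + 144/(-4) = ((1*0)*(-7))/(26 + 1) + 144/(-4) = (0*(-7))/27 + 144*(-1/4) = 0*(1/27) - 36 = 0 - 36 = -36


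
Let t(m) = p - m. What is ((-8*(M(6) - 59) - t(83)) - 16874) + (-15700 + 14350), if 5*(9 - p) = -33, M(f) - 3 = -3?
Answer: -88423/5 ≈ -17685.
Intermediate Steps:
M(f) = 0 (M(f) = 3 - 3 = 0)
p = 78/5 (p = 9 - 1/5*(-33) = 9 + 33/5 = 78/5 ≈ 15.600)
t(m) = 78/5 - m
((-8*(M(6) - 59) - t(83)) - 16874) + (-15700 + 14350) = ((-8*(0 - 59) - (78/5 - 1*83)) - 16874) + (-15700 + 14350) = ((-8*(-59) - (78/5 - 83)) - 16874) - 1350 = ((472 - 1*(-337/5)) - 16874) - 1350 = ((472 + 337/5) - 16874) - 1350 = (2697/5 - 16874) - 1350 = -81673/5 - 1350 = -88423/5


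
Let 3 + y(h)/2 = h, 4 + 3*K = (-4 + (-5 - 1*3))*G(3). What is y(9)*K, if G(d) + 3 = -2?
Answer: 224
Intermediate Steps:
G(d) = -5 (G(d) = -3 - 2 = -5)
K = 56/3 (K = -4/3 + ((-4 + (-5 - 1*3))*(-5))/3 = -4/3 + ((-4 + (-5 - 3))*(-5))/3 = -4/3 + ((-4 - 8)*(-5))/3 = -4/3 + (-12*(-5))/3 = -4/3 + (1/3)*60 = -4/3 + 20 = 56/3 ≈ 18.667)
y(h) = -6 + 2*h
y(9)*K = (-6 + 2*9)*(56/3) = (-6 + 18)*(56/3) = 12*(56/3) = 224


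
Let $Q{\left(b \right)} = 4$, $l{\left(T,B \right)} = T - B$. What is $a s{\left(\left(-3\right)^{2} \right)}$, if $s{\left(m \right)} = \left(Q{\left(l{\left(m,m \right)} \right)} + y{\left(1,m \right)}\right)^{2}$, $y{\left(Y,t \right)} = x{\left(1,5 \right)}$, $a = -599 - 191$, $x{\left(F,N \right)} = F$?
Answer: $-19750$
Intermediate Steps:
$a = -790$
$y{\left(Y,t \right)} = 1$
$s{\left(m \right)} = 25$ ($s{\left(m \right)} = \left(4 + 1\right)^{2} = 5^{2} = 25$)
$a s{\left(\left(-3\right)^{2} \right)} = \left(-790\right) 25 = -19750$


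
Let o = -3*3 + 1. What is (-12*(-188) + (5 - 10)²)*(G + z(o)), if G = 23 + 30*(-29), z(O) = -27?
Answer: -1993594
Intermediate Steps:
o = -8 (o = -9 + 1 = -8)
G = -847 (G = 23 - 870 = -847)
(-12*(-188) + (5 - 10)²)*(G + z(o)) = (-12*(-188) + (5 - 10)²)*(-847 - 27) = (2256 + (-5)²)*(-874) = (2256 + 25)*(-874) = 2281*(-874) = -1993594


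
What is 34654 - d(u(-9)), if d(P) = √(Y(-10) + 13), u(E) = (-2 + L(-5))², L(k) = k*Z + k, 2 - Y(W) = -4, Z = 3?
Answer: 34654 - √19 ≈ 34650.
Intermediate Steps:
Y(W) = 6 (Y(W) = 2 - 1*(-4) = 2 + 4 = 6)
L(k) = 4*k (L(k) = k*3 + k = 3*k + k = 4*k)
u(E) = 484 (u(E) = (-2 + 4*(-5))² = (-2 - 20)² = (-22)² = 484)
d(P) = √19 (d(P) = √(6 + 13) = √19)
34654 - d(u(-9)) = 34654 - √19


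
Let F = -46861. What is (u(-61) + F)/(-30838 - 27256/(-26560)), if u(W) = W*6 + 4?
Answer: 17420040/11375417 ≈ 1.5314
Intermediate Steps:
u(W) = 4 + 6*W (u(W) = 6*W + 4 = 4 + 6*W)
(u(-61) + F)/(-30838 - 27256/(-26560)) = ((4 + 6*(-61)) - 46861)/(-30838 - 27256/(-26560)) = ((4 - 366) - 46861)/(-30838 - 27256*(-1/26560)) = (-362 - 46861)/(-30838 + 3407/3320) = -47223/(-102378753/3320) = -47223*(-3320/102378753) = 17420040/11375417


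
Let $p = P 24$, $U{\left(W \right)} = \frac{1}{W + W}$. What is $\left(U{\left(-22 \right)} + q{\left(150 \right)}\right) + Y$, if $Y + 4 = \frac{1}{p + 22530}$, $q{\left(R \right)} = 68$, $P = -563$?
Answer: $\frac{12692857}{198396} \approx 63.977$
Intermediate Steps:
$U{\left(W \right)} = \frac{1}{2 W}$
$p = -13512$ ($p = \left(-563\right) 24 = -13512$)
$Y = - \frac{36071}{9018}$ ($Y = -4 + \frac{1}{-13512 + 22530} = -4 + \frac{1}{9018} = - \frac{36071}{9018} \approx -3.9999$)
$\left(U{\left(-22 \right)} + q{\left(150 \right)}\right) + Y = \left(\frac{1}{2 \left(-22\right)} + 68\right) - \frac{36071}{9018} = \left(\frac{1}{2} \left(- \frac{1}{22}\right) + 68\right) - \frac{36071}{9018} = \left(- \frac{1}{44} + 68\right) - \frac{36071}{9018} = \frac{2991}{44} - \frac{36071}{9018} = \frac{12692857}{198396}$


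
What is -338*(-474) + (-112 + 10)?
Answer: 160110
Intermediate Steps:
-338*(-474) + (-112 + 10) = 160212 - 102 = 160110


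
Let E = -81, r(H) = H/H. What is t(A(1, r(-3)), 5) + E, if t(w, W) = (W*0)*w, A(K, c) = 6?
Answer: -81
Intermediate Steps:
r(H) = 1
t(w, W) = 0 (t(w, W) = 0*w = 0)
t(A(1, r(-3)), 5) + E = 0 - 81 = -81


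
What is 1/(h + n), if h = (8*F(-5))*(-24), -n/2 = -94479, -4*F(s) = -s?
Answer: 1/189198 ≈ 5.2855e-6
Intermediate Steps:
F(s) = s/4 (F(s) = -(-1)*s/4 = s/4)
n = 188958 (n = -2*(-94479) = 188958)
h = 240 (h = (8*((1/4)*(-5)))*(-24) = (8*(-5/4))*(-24) = -10*(-24) = 240)
1/(h + n) = 1/(240 + 188958) = 1/189198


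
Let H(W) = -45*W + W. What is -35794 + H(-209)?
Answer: -26598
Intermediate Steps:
H(W) = -44*W
-35794 + H(-209) = -35794 - 44*(-209) = -35794 + 9196 = -26598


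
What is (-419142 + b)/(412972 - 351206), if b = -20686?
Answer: -219914/30883 ≈ -7.1209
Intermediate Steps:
(-419142 + b)/(412972 - 351206) = (-419142 - 20686)/(412972 - 351206) = -439828/61766 = -439828*1/61766 = -219914/30883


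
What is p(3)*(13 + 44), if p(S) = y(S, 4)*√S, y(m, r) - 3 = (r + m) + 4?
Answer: 798*√3 ≈ 1382.2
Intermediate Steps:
y(m, r) = 7 + m + r (y(m, r) = 3 + ((r + m) + 4) = 3 + ((m + r) + 4) = 3 + (4 + m + r) = 7 + m + r)
p(S) = √S*(11 + S) (p(S) = (7 + S + 4)*√S = (11 + S)*√S = √S*(11 + S))
p(3)*(13 + 44) = (√3*(11 + 3))*(13 + 44) = (√3*14)*57 = (14*√3)*57 = 798*√3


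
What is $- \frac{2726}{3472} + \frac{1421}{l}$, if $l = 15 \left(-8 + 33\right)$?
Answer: $\frac{1955731}{651000} \approx 3.0042$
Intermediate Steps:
$l = 375$ ($l = 15 \cdot 25 = 375$)
$- \frac{2726}{3472} + \frac{1421}{l} = - \frac{2726}{3472} + \frac{1421}{375} = \left(-2726\right) \frac{1}{3472} + 1421 \cdot \frac{1}{375} = - \frac{1363}{1736} + \frac{1421}{375} = \frac{1955731}{651000}$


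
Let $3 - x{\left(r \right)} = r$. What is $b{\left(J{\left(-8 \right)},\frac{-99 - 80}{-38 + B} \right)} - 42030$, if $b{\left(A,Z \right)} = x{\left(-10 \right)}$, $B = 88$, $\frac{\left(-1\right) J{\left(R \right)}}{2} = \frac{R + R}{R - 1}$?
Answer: $-42017$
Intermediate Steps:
$x{\left(r \right)} = 3 - r$
$J{\left(R \right)} = - \frac{4 R}{-1 + R}$ ($J{\left(R \right)} = - 2 \frac{R + R}{R - 1} = - 2 \frac{2 R}{-1 + R} = - \frac{4 R}{-1 + R}$)
$b{\left(A,Z \right)} = 13$ ($b{\left(A,Z \right)} = 3 - -10 = 3 + 10 = 13$)
$b{\left(J{\left(-8 \right)},\frac{-99 - 80}{-38 + B} \right)} - 42030 = 13 - 42030 = -42017$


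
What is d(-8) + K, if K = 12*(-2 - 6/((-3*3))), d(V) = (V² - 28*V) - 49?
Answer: 223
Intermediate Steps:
d(V) = -49 + V² - 28*V
K = -16 (K = 12*(-2 - 6/(-9)) = 12*(-2 - 6*(-⅑)) = 12*(-2 + ⅔) = 12*(-4/3) = -16)
d(-8) + K = (-49 + (-8)² - 28*(-8)) - 16 = (-49 + 64 + 224) - 16 = 239 - 16 = 223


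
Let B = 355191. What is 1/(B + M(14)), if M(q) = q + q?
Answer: 1/355219 ≈ 2.8152e-6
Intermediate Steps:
M(q) = 2*q
1/(B + M(14)) = 1/(355191 + 2*14) = 1/(355191 + 28) = 1/355219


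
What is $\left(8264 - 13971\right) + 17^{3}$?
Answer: $-794$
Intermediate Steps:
$\left(8264 - 13971\right) + 17^{3} = -5707 + 4913 = -794$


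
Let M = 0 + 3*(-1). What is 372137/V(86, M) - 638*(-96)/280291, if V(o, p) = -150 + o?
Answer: -9482066545/1630784 ≈ -5814.4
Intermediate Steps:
M = -3 (M = 0 - 3 = -3)
372137/V(86, M) - 638*(-96)/280291 = 372137/(-150 + 86) - 638*(-96)/280291 = 372137/(-64) + 61248*(1/280291) = 372137*(-1/64) + 5568/25481 = -372137/64 + 5568/25481 = -9482066545/1630784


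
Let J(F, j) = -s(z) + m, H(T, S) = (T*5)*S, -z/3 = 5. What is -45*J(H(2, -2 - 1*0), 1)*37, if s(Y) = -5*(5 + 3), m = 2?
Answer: -69930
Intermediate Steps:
z = -15 (z = -3*5 = -15)
s(Y) = -40 (s(Y) = -5*8 = -40)
H(T, S) = 5*S*T (H(T, S) = (5*T)*S = 5*S*T)
J(F, j) = 42 (J(F, j) = -1*(-40) + 2 = 40 + 2 = 42)
-45*J(H(2, -2 - 1*0), 1)*37 = -45*42*37 = -1890*37 = -69930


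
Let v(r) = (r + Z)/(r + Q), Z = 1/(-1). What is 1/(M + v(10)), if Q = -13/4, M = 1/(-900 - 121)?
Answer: 3063/4081 ≈ 0.75055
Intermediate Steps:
M = -1/1021 (M = 1/(-1021) = -1/1021 ≈ -0.00097943)
Z = -1
Q = -13/4 (Q = -13*¼ = -13/4 ≈ -3.2500)
v(r) = (-1 + r)/(-13/4 + r) (v(r) = (r - 1)/(r - 13/4) = (-1 + r)/(-13/4 + r))
1/(M + v(10)) = 1/(-1/1021 + 4*(-1 + 10)/(-13 + 4*10)) = 1/(-1/1021 + 4*9/(-13 + 40)) = 1/(-1/1021 + 4*9/27) = 1/(-1/1021 + 4*(1/27)*9) = 1/(-1/1021 + 4/3) = 1/(4081/3063) = 3063/4081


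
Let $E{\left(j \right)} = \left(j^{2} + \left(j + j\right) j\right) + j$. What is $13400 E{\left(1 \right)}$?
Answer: $53600$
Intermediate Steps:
$E{\left(j \right)} = j + 3 j^{2}$ ($E{\left(j \right)} = \left(j^{2} + 2 j j\right) + j = \left(j^{2} + 2 j^{2}\right) + j = 3 j^{2} + j = j + 3 j^{2}$)
$13400 E{\left(1 \right)} = 13400 \cdot 1 \left(1 + 3 \cdot 1\right) = 13400 \cdot 1 \left(1 + 3\right) = 13400 \cdot 1 \cdot 4 = 13400 \cdot 4 = 53600$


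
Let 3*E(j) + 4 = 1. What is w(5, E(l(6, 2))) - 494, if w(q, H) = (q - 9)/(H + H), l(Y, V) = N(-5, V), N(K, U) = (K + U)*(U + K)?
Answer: -492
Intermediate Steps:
N(K, U) = (K + U)**2 (N(K, U) = (K + U)*(K + U) = (K + U)**2)
l(Y, V) = (-5 + V)**2
E(j) = -1 (E(j) = -4/3 + (1/3)*1 = -4/3 + 1/3 = -1)
w(q, H) = (-9 + q)/(2*H) (w(q, H) = (-9 + q)/((2*H)) = (-9 + q)*(1/(2*H)) = (-9 + q)/(2*H))
w(5, E(l(6, 2))) - 494 = (1/2)*(-9 + 5)/(-1) - 494 = (1/2)*(-1)*(-4) - 494 = 2 - 494 = -492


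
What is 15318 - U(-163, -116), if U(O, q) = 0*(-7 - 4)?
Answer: 15318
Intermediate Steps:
U(O, q) = 0 (U(O, q) = 0*(-11) = 0)
15318 - U(-163, -116) = 15318 - 1*0 = 15318 + 0 = 15318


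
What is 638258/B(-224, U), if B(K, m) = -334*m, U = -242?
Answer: 319129/40414 ≈ 7.8965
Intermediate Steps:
638258/B(-224, U) = 638258/((-334*(-242))) = 638258/80828 = 638258*(1/80828) = 319129/40414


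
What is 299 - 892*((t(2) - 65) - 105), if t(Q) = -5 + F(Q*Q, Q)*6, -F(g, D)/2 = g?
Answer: 199215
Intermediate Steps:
F(g, D) = -2*g
t(Q) = -5 - 12*Q² (t(Q) = -5 - 2*Q*Q*6 = -5 - 2*Q²*6 = -5 - 12*Q²)
299 - 892*((t(2) - 65) - 105) = 299 - 892*(((-5 - 12*2²) - 65) - 105) = 299 - 892*(((-5 - 12*4) - 65) - 105) = 299 - 892*(((-5 - 48) - 65) - 105) = 299 - 892*((-53 - 65) - 105) = 299 - 892*(-118 - 105) = 299 - 892*(-223) = 299 + 198916 = 199215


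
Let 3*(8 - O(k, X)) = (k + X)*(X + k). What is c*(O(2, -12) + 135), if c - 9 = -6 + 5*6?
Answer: 3619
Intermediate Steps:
c = 33 (c = 9 + (-6 + 5*6) = 9 + (-6 + 30) = 9 + 24 = 33)
O(k, X) = 8 - (X + k)²/3 (O(k, X) = 8 - (k + X)*(X + k)/3 = 8 - (X + k)*(X + k)/3 = 8 - (X + k)²/3)
c*(O(2, -12) + 135) = 33*((8 - (-12 + 2)²/3) + 135) = 33*((8 - ⅓*(-10)²) + 135) = 33*((8 - ⅓*100) + 135) = 33*((8 - 100/3) + 135) = 33*(-76/3 + 135) = 33*(329/3) = 3619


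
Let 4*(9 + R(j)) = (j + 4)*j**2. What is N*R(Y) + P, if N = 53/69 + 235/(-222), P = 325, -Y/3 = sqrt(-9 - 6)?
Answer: 312167/851 - 200205*I*sqrt(15)/6808 ≈ 366.82 - 113.89*I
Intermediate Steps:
Y = -3*I*sqrt(15) (Y = -3*sqrt(-9 - 6) = -3*I*sqrt(15) ≈ -11.619*I)
R(j) = -9 + j**2*(4 + j)/4 (R(j) = -9 + ((j + 4)*j**2)/4 = -9 + ((4 + j)*j**2)/4 = -9 + (j**2*(4 + j))/4 = -9 + j**2*(4 + j)/4)
N = -1483/5106 (N = 53*(1/69) + 235*(-1/222) = 53/69 - 235/222 = -1483/5106 ≈ -0.29044)
N*R(Y) + P = -1483*(-9 + (-3*I*sqrt(15))**2 + (-3*I*sqrt(15))**3/4)/5106 + 325 = -1483*(-9 - 135 + (405*I*sqrt(15))/4)/5106 + 325 = -1483*(-9 - 135 + 405*I*sqrt(15)/4)/5106 + 325 = -1483*(-144 + 405*I*sqrt(15)/4)/5106 + 325 = (35592/851 - 200205*I*sqrt(15)/6808) + 325 = 312167/851 - 200205*I*sqrt(15)/6808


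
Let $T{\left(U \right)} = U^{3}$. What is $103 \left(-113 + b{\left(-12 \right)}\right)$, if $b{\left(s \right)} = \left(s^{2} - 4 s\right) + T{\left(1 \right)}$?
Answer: $8240$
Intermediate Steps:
$b{\left(s \right)} = 1 + s^{2} - 4 s$ ($b{\left(s \right)} = \left(s^{2} - 4 s\right) + 1^{3} = \left(s^{2} - 4 s\right) + 1 = 1 + s^{2} - 4 s$)
$103 \left(-113 + b{\left(-12 \right)}\right) = 103 \left(-113 + \left(1 + \left(-12\right)^{2} - -48\right)\right) = 103 \left(-113 + \left(1 + 144 + 48\right)\right) = 103 \left(-113 + 193\right) = 103 \cdot 80 = 8240$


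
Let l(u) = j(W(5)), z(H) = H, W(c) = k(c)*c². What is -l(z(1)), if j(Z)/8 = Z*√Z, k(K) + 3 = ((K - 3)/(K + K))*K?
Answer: 2000*I*√2 ≈ 2828.4*I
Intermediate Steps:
k(K) = -9/2 + K/2 (k(K) = -3 + ((K - 3)/(K + K))*K = -3 + ((-3 + K)/((2*K)))*K = -3 + ((-3 + K)*(1/(2*K)))*K = -3 + ((-3 + K)/(2*K))*K = -3 + (-3/2 + K/2) = -9/2 + K/2)
W(c) = c²*(-9/2 + c/2) (W(c) = (-9/2 + c/2)*c² = c²*(-9/2 + c/2))
j(Z) = 8*Z^(3/2) (j(Z) = 8*(Z*√Z) = 8*Z^(3/2))
l(u) = -2000*I*√2 (l(u) = 8*((½)*5²*(-9 + 5))^(3/2) = 8*((½)*25*(-4))^(3/2) = 8*(-50)^(3/2) = 8*(-250*I*√2) = -2000*I*√2)
-l(z(1)) = -(-2000)*I*√2 = 2000*I*√2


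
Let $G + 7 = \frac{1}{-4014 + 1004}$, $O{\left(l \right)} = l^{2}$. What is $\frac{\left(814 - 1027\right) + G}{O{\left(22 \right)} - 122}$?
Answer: $- \frac{662201}{1089620} \approx -0.60774$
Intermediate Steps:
$G = - \frac{21071}{3010}$ ($G = -7 + \frac{1}{-4014 + 1004} = -7 + \frac{1}{-3010} = -7 - \frac{1}{3010} = - \frac{21071}{3010} \approx -7.0003$)
$\frac{\left(814 - 1027\right) + G}{O{\left(22 \right)} - 122} = \frac{\left(814 - 1027\right) - \frac{21071}{3010}}{22^{2} - 122} = \frac{-213 - \frac{21071}{3010}}{484 - 122} = - \frac{662201}{3010 \cdot 362} = \left(- \frac{662201}{3010}\right) \frac{1}{362} = - \frac{662201}{1089620}$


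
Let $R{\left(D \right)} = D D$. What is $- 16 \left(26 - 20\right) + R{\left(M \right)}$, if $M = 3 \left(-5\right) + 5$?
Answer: $4$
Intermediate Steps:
$M = -10$ ($M = -15 + 5 = -10$)
$R{\left(D \right)} = D^{2}$
$- 16 \left(26 - 20\right) + R{\left(M \right)} = - 16 \left(26 - 20\right) + \left(-10\right)^{2} = - 16 \left(26 - 20\right) + 100 = \left(-16\right) 6 + 100 = -96 + 100 = 4$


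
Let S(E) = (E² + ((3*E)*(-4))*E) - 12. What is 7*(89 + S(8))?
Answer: -4389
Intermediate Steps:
S(E) = -12 - 11*E² (S(E) = (E² + (-12*E)*E) - 12 = (E² - 12*E²) - 12 = -11*E² - 12 = -12 - 11*E²)
7*(89 + S(8)) = 7*(89 + (-12 - 11*8²)) = 7*(89 + (-12 - 11*64)) = 7*(89 + (-12 - 704)) = 7*(89 - 716) = 7*(-627) = -4389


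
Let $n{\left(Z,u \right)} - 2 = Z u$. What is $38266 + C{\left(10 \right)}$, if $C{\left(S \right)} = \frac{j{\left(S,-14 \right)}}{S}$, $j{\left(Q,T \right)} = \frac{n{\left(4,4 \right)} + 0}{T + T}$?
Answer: $\frac{5357231}{140} \approx 38266.0$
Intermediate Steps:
$n{\left(Z,u \right)} = 2 + Z u$
$j{\left(Q,T \right)} = \frac{9}{T}$ ($j{\left(Q,T \right)} = \frac{\left(2 + 4 \cdot 4\right) + 0}{T + T} = \frac{\left(2 + 16\right) + 0}{2 T} = \left(18 + 0\right) \frac{1}{2 T} = 18 \frac{1}{2 T} = \frac{9}{T}$)
$C{\left(S \right)} = - \frac{9}{14 S}$ ($C{\left(S \right)} = \frac{9 \frac{1}{-14}}{S} = \frac{9 \left(- \frac{1}{14}\right)}{S} = - \frac{9}{14 S}$)
$38266 + C{\left(10 \right)} = 38266 - \frac{9}{14 \cdot 10} = 38266 - \frac{9}{140} = \frac{5357231}{140}$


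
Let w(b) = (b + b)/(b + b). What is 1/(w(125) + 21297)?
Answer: 1/21298 ≈ 4.6953e-5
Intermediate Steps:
w(b) = 1 (w(b) = (2*b)/((2*b)) = (2*b)*(1/(2*b)) = 1)
1/(w(125) + 21297) = 1/(1 + 21297) = 1/21298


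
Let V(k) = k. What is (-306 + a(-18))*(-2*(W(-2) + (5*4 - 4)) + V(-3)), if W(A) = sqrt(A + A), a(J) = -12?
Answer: 11130 + 1272*I ≈ 11130.0 + 1272.0*I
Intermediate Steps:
W(A) = sqrt(2)*sqrt(A) (W(A) = sqrt(2*A) = sqrt(2)*sqrt(A))
(-306 + a(-18))*(-2*(W(-2) + (5*4 - 4)) + V(-3)) = (-306 - 12)*(-2*(sqrt(2)*sqrt(-2) + (5*4 - 4)) - 3) = -318*(-2*(sqrt(2)*(I*sqrt(2)) + (20 - 4)) - 3) = -318*(-2*(2*I + 16) - 3) = -318*(-2*(16 + 2*I) - 3) = -318*((-32 - 4*I) - 3) = -318*(-35 - 4*I) = 11130 + 1272*I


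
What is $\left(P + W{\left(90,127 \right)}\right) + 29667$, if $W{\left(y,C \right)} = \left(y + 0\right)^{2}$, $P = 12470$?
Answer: $50237$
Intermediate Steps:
$W{\left(y,C \right)} = y^{2}$
$\left(P + W{\left(90,127 \right)}\right) + 29667 = \left(12470 + 90^{2}\right) + 29667 = \left(12470 + 8100\right) + 29667 = 20570 + 29667 = 50237$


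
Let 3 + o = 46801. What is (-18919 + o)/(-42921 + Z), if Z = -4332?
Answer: -9293/15751 ≈ -0.58999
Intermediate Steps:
o = 46798 (o = -3 + 46801 = 46798)
(-18919 + o)/(-42921 + Z) = (-18919 + 46798)/(-42921 - 4332) = 27879/(-47253) = 27879*(-1/47253) = -9293/15751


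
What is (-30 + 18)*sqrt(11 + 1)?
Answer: -24*sqrt(3) ≈ -41.569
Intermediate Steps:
(-30 + 18)*sqrt(11 + 1) = -24*sqrt(3)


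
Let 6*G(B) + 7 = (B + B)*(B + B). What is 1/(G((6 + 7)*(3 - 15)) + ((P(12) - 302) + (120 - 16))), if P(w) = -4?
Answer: 6/96125 ≈ 6.2419e-5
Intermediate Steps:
G(B) = -7/6 + 2*B**2/3 (G(B) = -7/6 + ((B + B)*(B + B))/6 = -7/6 + ((2*B)*(2*B))/6 = -7/6 + (4*B**2)/6 = -7/6 + 2*B**2/3)
1/(G((6 + 7)*(3 - 15)) + ((P(12) - 302) + (120 - 16))) = 1/((-7/6 + 2*((6 + 7)*(3 - 15))**2/3) + ((-4 - 302) + (120 - 16))) = 1/((-7/6 + 2*(13*(-12))**2/3) + (-306 + 104)) = 1/((-7/6 + (2/3)*(-156)**2) - 202) = 1/((-7/6 + (2/3)*24336) - 202) = 1/((-7/6 + 16224) - 202) = 1/(97337/6 - 202) = 1/(96125/6) = 6/96125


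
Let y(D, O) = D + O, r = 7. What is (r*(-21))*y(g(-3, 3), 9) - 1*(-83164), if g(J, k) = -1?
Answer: 81988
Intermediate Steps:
(r*(-21))*y(g(-3, 3), 9) - 1*(-83164) = (7*(-21))*(-1 + 9) - 1*(-83164) = -147*8 + 83164 = -1176 + 83164 = 81988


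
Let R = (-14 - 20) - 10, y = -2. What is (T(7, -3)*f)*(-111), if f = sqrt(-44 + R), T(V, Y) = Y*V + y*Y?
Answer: 3330*I*sqrt(22) ≈ 15619.0*I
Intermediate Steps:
T(V, Y) = -2*Y + V*Y (T(V, Y) = Y*V - 2*Y = V*Y - 2*Y = -2*Y + V*Y)
R = -44 (R = -34 - 10 = -44)
f = 2*I*sqrt(22) (f = sqrt(-44 - 44) = sqrt(-88) = 2*I*sqrt(22) ≈ 9.3808*I)
(T(7, -3)*f)*(-111) = ((-3*(-2 + 7))*(2*I*sqrt(22)))*(-111) = ((-3*5)*(2*I*sqrt(22)))*(-111) = -30*I*sqrt(22)*(-111) = 3330*I*sqrt(22)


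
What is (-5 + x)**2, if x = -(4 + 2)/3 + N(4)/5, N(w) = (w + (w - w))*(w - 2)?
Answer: 729/25 ≈ 29.160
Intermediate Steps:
N(w) = w*(-2 + w) (N(w) = (w + 0)*(-2 + w) = w*(-2 + w))
x = -2/5 (x = -(4 + 2)/3 + (4*(-2 + 4))/5 = -1*6*(1/3) + (4*2)*(1/5) = -6*1/3 + 8*(1/5) = -2 + 8/5 = -2/5 ≈ -0.40000)
(-5 + x)**2 = (-5 - 2/5)**2 = (-27/5)**2 = 729/25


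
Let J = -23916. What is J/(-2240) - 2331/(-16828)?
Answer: 3639999/336560 ≈ 10.815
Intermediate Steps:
J/(-2240) - 2331/(-16828) = -23916/(-2240) - 2331/(-16828) = -23916*(-1/2240) - 2331*(-1/16828) = 5979/560 + 333/2404 = 3639999/336560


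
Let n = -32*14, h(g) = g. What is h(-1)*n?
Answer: 448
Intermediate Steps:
n = -448
h(-1)*n = -1*(-448) = 448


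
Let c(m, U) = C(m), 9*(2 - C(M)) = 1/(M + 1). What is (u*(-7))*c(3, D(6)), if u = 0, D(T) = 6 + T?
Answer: 0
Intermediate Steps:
C(M) = 2 - 1/(9*(1 + M)) (C(M) = 2 - 1/(9*(M + 1)) = 2 - 1/(9*(1 + M)))
c(m, U) = (17 + 18*m)/(9*(1 + m))
(u*(-7))*c(3, D(6)) = (0*(-7))*((17 + 18*3)/(9*(1 + 3))) = 0*((1/9)*(17 + 54)/4) = 0*((1/9)*(1/4)*71) = 0*(71/36) = 0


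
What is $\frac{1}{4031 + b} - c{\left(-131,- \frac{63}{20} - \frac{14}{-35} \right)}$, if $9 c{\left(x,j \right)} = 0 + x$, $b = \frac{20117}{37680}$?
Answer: $\frac{19900312927}{1367173773} \approx 14.556$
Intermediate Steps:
$b = \frac{20117}{37680}$ ($b = 20117 \cdot \frac{1}{37680} = \frac{20117}{37680} \approx 0.53389$)
$c{\left(x,j \right)} = \frac{x}{9}$ ($c{\left(x,j \right)} = \frac{0 + x}{9} = \frac{x}{9}$)
$\frac{1}{4031 + b} - c{\left(-131,- \frac{63}{20} - \frac{14}{-35} \right)} = \frac{1}{4031 + \frac{20117}{37680}} - \frac{1}{9} \left(-131\right) = \frac{1}{\frac{151908197}{37680}} - - \frac{131}{9} = \frac{37680}{151908197} + \frac{131}{9} = \frac{19900312927}{1367173773}$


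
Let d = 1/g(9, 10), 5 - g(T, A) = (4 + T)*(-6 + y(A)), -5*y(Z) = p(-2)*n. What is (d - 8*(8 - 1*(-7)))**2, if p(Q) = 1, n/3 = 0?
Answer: 99181681/6889 ≈ 14397.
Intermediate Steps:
n = 0 (n = 3*0 = 0)
y(Z) = 0 (y(Z) = -0/5 = -1/5*0 = 0)
g(T, A) = 29 + 6*T (g(T, A) = 5 - (4 + T)*(-6 + 0) = 5 - (4 + T)*(-6) = 5 - (-24 - 6*T) = 5 + (24 + 6*T) = 29 + 6*T)
d = 1/83 (d = 1/(29 + 6*9) = 1/(29 + 54) = 1/83 ≈ 0.012048)
(d - 8*(8 - 1*(-7)))**2 = (1/83 - 8*(8 - 1*(-7)))**2 = (1/83 - 8*(8 + 7))**2 = (1/83 - 8*15)**2 = (1/83 - 120)**2 = (-9959/83)**2 = 99181681/6889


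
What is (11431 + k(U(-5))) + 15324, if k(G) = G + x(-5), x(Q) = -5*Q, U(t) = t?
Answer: 26775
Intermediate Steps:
k(G) = 25 + G (k(G) = G - 5*(-5) = G + 25 = 25 + G)
(11431 + k(U(-5))) + 15324 = (11431 + (25 - 5)) + 15324 = (11431 + 20) + 15324 = 11451 + 15324 = 26775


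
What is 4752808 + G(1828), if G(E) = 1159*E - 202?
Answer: 6871258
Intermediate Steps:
G(E) = -202 + 1159*E
4752808 + G(1828) = 4752808 + (-202 + 1159*1828) = 4752808 + (-202 + 2118652) = 4752808 + 2118450 = 6871258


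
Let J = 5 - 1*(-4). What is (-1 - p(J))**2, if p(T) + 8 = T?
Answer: 4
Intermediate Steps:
J = 9 (J = 5 + 4 = 9)
p(T) = -8 + T
(-1 - p(J))**2 = (-1 - (-8 + 9))**2 = (-1 - 1*1)**2 = (-1 - 1)**2 = (-2)**2 = 4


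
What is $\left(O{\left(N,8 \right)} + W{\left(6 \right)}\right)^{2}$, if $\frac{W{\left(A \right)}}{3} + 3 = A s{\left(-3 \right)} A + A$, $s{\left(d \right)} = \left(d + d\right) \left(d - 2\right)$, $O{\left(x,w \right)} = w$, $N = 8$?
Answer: $10608049$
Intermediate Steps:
$s{\left(d \right)} = 2 d \left(-2 + d\right)$
$W{\left(A \right)} = -9 + 3 A + 90 A^{2}$ ($W{\left(A \right)} = -9 + 3 \left(A 2 \left(-3\right) \left(-2 - 3\right) A + A\right) = -9 + 3 \left(A 2 \left(-3\right) \left(-5\right) A + A\right) = -9 + 3 \left(A 30 A + A\right) = -9 + 3 \left(30 A A + A\right) = -9 + 3 \left(30 A^{2} + A\right) = -9 + 3 \left(A + 30 A^{2}\right) = -9 + \left(3 A + 90 A^{2}\right) = -9 + 3 A + 90 A^{2}$)
$\left(O{\left(N,8 \right)} + W{\left(6 \right)}\right)^{2} = \left(8 + \left(-9 + 3 \cdot 6 + 90 \cdot 6^{2}\right)\right)^{2} = \left(8 + \left(-9 + 18 + 90 \cdot 36\right)\right)^{2} = \left(8 + \left(-9 + 18 + 3240\right)\right)^{2} = \left(8 + 3249\right)^{2} = 3257^{2} = 10608049$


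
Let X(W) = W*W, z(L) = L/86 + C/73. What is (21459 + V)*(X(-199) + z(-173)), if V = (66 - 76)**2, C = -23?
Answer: 5359577554289/6278 ≈ 8.5371e+8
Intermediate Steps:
z(L) = -23/73 + L/86 (z(L) = L/86 - 23/73 = -23/73 + L/86)
V = 100 (V = (-10)**2 = 100)
X(W) = W**2
(21459 + V)*(X(-199) + z(-173)) = (21459 + 100)*((-199)**2 + (-23/73 + (1/86)*(-173))) = 21559*(39601 + (-23/73 - 173/86)) = 21559*(39601 - 14607/6278) = 21559*(248600471/6278) = 5359577554289/6278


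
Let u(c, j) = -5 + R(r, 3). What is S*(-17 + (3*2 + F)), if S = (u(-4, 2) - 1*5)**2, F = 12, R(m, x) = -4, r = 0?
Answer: 196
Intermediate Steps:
u(c, j) = -9 (u(c, j) = -5 - 4 = -9)
S = 196 (S = (-9 - 1*5)**2 = (-9 - 5)**2 = (-14)**2 = 196)
S*(-17 + (3*2 + F)) = 196*(-17 + (3*2 + 12)) = 196*(-17 + (6 + 12)) = 196*(-17 + 18) = 196*1 = 196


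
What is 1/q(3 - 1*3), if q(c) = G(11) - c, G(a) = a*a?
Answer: 1/121 ≈ 0.0082645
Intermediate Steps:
G(a) = a**2
q(c) = 121 - c (q(c) = 11**2 - c = 121 - c)
1/q(3 - 1*3) = 1/(121 - (3 - 1*3)) = 1/(121 - (3 - 3)) = 1/(121 - 1*0) = 1/(121 + 0) = 1/121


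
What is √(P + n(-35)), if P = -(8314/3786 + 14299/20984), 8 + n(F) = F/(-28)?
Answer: I*√3797757419301078/19861356 ≈ 3.1028*I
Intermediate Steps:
n(F) = -8 - F/28 (n(F) = -8 + F/(-28) = -8 + F*(-1/28) = -8 - F/28)
P = -114298495/39722712 (P = -(8314*(1/3786) + 14299*(1/20984)) = -(4157/1893 + 14299/20984) = -1*114298495/39722712 = -114298495/39722712 ≈ -2.8774)
√(P + n(-35)) = √(-114298495/39722712 + (-8 - 1/28*(-35))) = √(-114298495/39722712 + (-8 + 5/4)) = √(-114298495/39722712 - 27/4) = √(-382426801/39722712) = I*√3797757419301078/19861356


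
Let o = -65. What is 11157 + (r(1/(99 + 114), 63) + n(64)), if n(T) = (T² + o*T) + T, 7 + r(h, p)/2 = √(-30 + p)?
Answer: 11143 + 2*√33 ≈ 11154.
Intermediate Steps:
r(h, p) = -14 + 2*√(-30 + p)
n(T) = T² - 64*T (n(T) = (T² - 65*T) + T = T² - 64*T)
11157 + (r(1/(99 + 114), 63) + n(64)) = 11157 + ((-14 + 2*√(-30 + 63)) + 64*(-64 + 64)) = 11157 + ((-14 + 2*√33) + 64*0) = 11157 + ((-14 + 2*√33) + 0) = 11157 + (-14 + 2*√33) = 11143 + 2*√33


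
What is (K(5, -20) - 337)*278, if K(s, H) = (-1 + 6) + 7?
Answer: -90350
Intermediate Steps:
K(s, H) = 12 (K(s, H) = 5 + 7 = 12)
(K(5, -20) - 337)*278 = (12 - 337)*278 = -325*278 = -90350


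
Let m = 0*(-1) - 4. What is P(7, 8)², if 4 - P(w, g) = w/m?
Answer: 529/16 ≈ 33.063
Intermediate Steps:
m = -4 (m = 0 - 4 = -4)
P(w, g) = 4 + w/4 (P(w, g) = 4 - w/(-4) = 4 - w*(-1)/4 = 4 - (-1)*w/4 = 4 + w/4)
P(7, 8)² = (4 + (¼)*7)² = (4 + 7/4)² = (23/4)² = 529/16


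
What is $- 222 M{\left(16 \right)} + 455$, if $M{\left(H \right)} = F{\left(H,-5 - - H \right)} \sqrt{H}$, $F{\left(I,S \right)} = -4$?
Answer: $4007$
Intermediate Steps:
$M{\left(H \right)} = - 4 \sqrt{H}$
$- 222 M{\left(16 \right)} + 455 = - 222 \left(- 4 \sqrt{16}\right) + 455 = - 222 \left(\left(-4\right) 4\right) + 455 = \left(-222\right) \left(-16\right) + 455 = 3552 + 455 = 4007$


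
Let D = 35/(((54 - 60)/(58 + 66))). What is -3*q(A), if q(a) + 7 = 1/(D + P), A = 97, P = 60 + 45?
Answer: 38964/1855 ≈ 21.005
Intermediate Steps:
P = 105
D = -2170/3 (D = 35/((-6/124)) = 35/((-6*1/124)) = 35/(-3/62) = 35*(-62/3) = -2170/3 ≈ -723.33)
q(a) = -12988/1855 (q(a) = -7 + 1/(-2170/3 + 105) = -7 + 1/(-1855/3) = -7 - 3/1855 = -12988/1855)
-3*q(A) = -3*(-12988/1855) = 38964/1855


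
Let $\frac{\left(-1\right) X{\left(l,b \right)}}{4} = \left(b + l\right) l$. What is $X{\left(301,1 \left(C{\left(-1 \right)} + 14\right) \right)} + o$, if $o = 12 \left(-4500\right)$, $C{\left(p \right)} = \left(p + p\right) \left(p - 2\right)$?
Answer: $-440484$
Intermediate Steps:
$C{\left(p \right)} = 2 p \left(-2 + p\right)$
$o = -54000$
$X{\left(l,b \right)} = - 4 l \left(b + l\right)$ ($X{\left(l,b \right)} = - 4 \left(b + l\right) l = - 4 l \left(b + l\right)$)
$X{\left(301,1 \left(C{\left(-1 \right)} + 14\right) \right)} + o = \left(-4\right) 301 \left(1 \left(2 \left(-1\right) \left(-2 - 1\right) + 14\right) + 301\right) - 54000 = \left(-4\right) 301 \left(1 \left(2 \left(-1\right) \left(-3\right) + 14\right) + 301\right) - 54000 = \left(-4\right) 301 \left(1 \left(6 + 14\right) + 301\right) - 54000 = \left(-4\right) 301 \left(1 \cdot 20 + 301\right) - 54000 = \left(-4\right) 301 \left(20 + 301\right) - 54000 = \left(-4\right) 301 \cdot 321 - 54000 = -386484 - 54000 = -440484$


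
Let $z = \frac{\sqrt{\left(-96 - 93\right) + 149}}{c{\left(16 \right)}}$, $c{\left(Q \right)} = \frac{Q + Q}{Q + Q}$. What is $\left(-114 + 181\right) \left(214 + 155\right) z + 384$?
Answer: $384 + 49446 i \sqrt{10} \approx 384.0 + 1.5636 \cdot 10^{5} i$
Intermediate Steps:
$c{\left(Q \right)} = 1$ ($c{\left(Q \right)} = \frac{2 Q}{2 Q} = 2 Q \frac{1}{2 Q} = 1$)
$z = 2 i \sqrt{10}$ ($z = \frac{\sqrt{\left(-96 - 93\right) + 149}}{1} = \sqrt{\left(-96 - 93\right) + 149} \cdot 1 = \sqrt{-189 + 149} \cdot 1 = \sqrt{-40} \cdot 1 = 2 i \sqrt{10} \cdot 1 = 2 i \sqrt{10} \approx 6.3246 i$)
$\left(-114 + 181\right) \left(214 + 155\right) z + 384 = \left(-114 + 181\right) \left(214 + 155\right) 2 i \sqrt{10} + 384 = 67 \cdot 369 \cdot 2 i \sqrt{10} + 384 = 24723 \cdot 2 i \sqrt{10} + 384 = 49446 i \sqrt{10} + 384 = 384 + 49446 i \sqrt{10}$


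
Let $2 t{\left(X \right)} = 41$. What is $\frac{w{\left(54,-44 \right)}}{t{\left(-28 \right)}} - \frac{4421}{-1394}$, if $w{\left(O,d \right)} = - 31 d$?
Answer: $\frac{97173}{1394} \approx 69.708$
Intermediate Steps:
$t{\left(X \right)} = \frac{41}{2}$ ($t{\left(X \right)} = \frac{1}{2} \cdot 41 = \frac{41}{2}$)
$\frac{w{\left(54,-44 \right)}}{t{\left(-28 \right)}} - \frac{4421}{-1394} = \frac{\left(-31\right) \left(-44\right)}{\frac{41}{2}} - \frac{4421}{-1394} = 1364 \cdot \frac{2}{41} - - \frac{4421}{1394} = \frac{2728}{41} + \frac{4421}{1394} = \frac{97173}{1394}$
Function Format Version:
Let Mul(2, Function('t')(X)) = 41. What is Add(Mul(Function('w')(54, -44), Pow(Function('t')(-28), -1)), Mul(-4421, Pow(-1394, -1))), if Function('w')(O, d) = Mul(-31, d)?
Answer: Rational(97173, 1394) ≈ 69.708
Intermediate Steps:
Function('t')(X) = Rational(41, 2) (Function('t')(X) = Mul(Rational(1, 2), 41) = Rational(41, 2))
Add(Mul(Function('w')(54, -44), Pow(Function('t')(-28), -1)), Mul(-4421, Pow(-1394, -1))) = Add(Mul(Mul(-31, -44), Pow(Rational(41, 2), -1)), Mul(-4421, Pow(-1394, -1))) = Add(Mul(1364, Rational(2, 41)), Mul(-4421, Rational(-1, 1394))) = Add(Rational(2728, 41), Rational(4421, 1394)) = Rational(97173, 1394)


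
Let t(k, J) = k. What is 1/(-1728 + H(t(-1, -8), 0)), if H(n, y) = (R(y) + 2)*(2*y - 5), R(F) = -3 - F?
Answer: -1/1723 ≈ -0.00058038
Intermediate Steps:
H(n, y) = (-1 - y)*(-5 + 2*y) (H(n, y) = ((-3 - y) + 2)*(2*y - 5) = (-1 - y)*(-5 + 2*y))
1/(-1728 + H(t(-1, -8), 0)) = 1/(-1728 + (5 - 2*0² + 3*0)) = 1/(-1728 + (5 - 2*0 + 0)) = 1/(-1728 + (5 + 0 + 0)) = 1/(-1728 + 5) = 1/(-1723) = -1/1723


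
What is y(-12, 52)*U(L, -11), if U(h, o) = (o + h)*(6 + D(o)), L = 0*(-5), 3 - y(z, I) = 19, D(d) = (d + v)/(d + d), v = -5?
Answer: 1184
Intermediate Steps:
D(d) = (-5 + d)/(2*d) (D(d) = (d - 5)/(d + d) = (-5 + d)/((2*d)) = (-5 + d)*(1/(2*d)) = (-5 + d)/(2*d))
y(z, I) = -16 (y(z, I) = 3 - 1*19 = 3 - 19 = -16)
L = 0
U(h, o) = (6 + (-5 + o)/(2*o))*(h + o) (U(h, o) = (o + h)*(6 + (-5 + o)/(2*o)) = (h + o)*(6 + (-5 + o)/(2*o)) = (6 + (-5 + o)/(2*o))*(h + o))
y(-12, 52)*U(L, -11) = -8*(0*(-5 - 11) - 11*(-5 + 12*0 + 13*(-11)))/(-11) = -8*(-1)*(0*(-16) - 11*(-5 + 0 - 143))/11 = -8*(-1)*(0 - 11*(-148))/11 = -8*(-1)*(0 + 1628)/11 = -8*(-1)*1628/11 = -16*(-74) = 1184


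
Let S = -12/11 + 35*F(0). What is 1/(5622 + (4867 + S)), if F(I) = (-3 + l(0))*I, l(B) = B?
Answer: 11/115367 ≈ 9.5348e-5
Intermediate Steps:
F(I) = -3*I (F(I) = (-3 + 0)*I = -3*I)
S = -12/11 (S = -12/11 + 35*(-3*0) = -12*1/11 + 35*0 = -12/11 + 0 = -12/11 ≈ -1.0909)
1/(5622 + (4867 + S)) = 1/(5622 + (4867 - 12/11)) = 1/(5622 + 53525/11) = 1/(115367/11) = 11/115367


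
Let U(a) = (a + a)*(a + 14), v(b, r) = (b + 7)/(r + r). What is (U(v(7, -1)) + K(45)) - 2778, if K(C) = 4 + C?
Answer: -2827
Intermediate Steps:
v(b, r) = (7 + b)/(2*r) (v(b, r) = (7 + b)/((2*r)) = (7 + b)*(1/(2*r)) = (7 + b)/(2*r))
U(a) = 2*a*(14 + a) (U(a) = (2*a)*(14 + a) = 2*a*(14 + a))
(U(v(7, -1)) + K(45)) - 2778 = (2*((½)*(7 + 7)/(-1))*(14 + (½)*(7 + 7)/(-1)) + (4 + 45)) - 2778 = (2*((½)*(-1)*14)*(14 + (½)*(-1)*14) + 49) - 2778 = (2*(-7)*(14 - 7) + 49) - 2778 = (2*(-7)*7 + 49) - 2778 = (-98 + 49) - 2778 = -49 - 2778 = -2827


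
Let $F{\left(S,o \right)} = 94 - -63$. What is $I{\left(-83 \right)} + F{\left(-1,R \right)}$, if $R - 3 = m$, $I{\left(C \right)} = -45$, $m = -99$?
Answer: $112$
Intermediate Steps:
$R = -96$ ($R = 3 - 99 = -96$)
$F{\left(S,o \right)} = 157$ ($F{\left(S,o \right)} = 94 + 63 = 157$)
$I{\left(-83 \right)} + F{\left(-1,R \right)} = -45 + 157 = 112$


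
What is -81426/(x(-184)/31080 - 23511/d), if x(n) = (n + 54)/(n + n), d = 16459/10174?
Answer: 1532834882119296/273584609968049 ≈ 5.6028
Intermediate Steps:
d = 16459/10174 (d = 16459*(1/10174) = 16459/10174 ≈ 1.6178)
x(n) = (54 + n)/(2*n) (x(n) = (54 + n)/((2*n)) = (54 + n)*(1/(2*n)) = (54 + n)/(2*n))
-81426/(x(-184)/31080 - 23511/d) = -81426/(((½)*(54 - 184)/(-184))/31080 - 23511/16459/10174) = -81426/(((½)*(-1/184)*(-130))*(1/31080) - 23511*10174/16459) = -81426/((65/184)*(1/31080) - 239200914/16459) = -81426/(13/1143744 - 239200914/16459) = -81426/(-273584609968049/18824882496) = -81426*(-18824882496/273584609968049) = 1532834882119296/273584609968049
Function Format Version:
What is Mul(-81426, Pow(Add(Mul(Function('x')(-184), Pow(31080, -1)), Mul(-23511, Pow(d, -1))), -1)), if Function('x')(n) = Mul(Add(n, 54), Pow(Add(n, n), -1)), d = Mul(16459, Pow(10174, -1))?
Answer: Rational(1532834882119296, 273584609968049) ≈ 5.6028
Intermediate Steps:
d = Rational(16459, 10174) (d = Mul(16459, Rational(1, 10174)) = Rational(16459, 10174) ≈ 1.6178)
Function('x')(n) = Mul(Rational(1, 2), Pow(n, -1), Add(54, n)) (Function('x')(n) = Mul(Add(54, n), Pow(Mul(2, n), -1)) = Mul(Add(54, n), Mul(Rational(1, 2), Pow(n, -1))) = Mul(Rational(1, 2), Pow(n, -1), Add(54, n)))
Mul(-81426, Pow(Add(Mul(Function('x')(-184), Pow(31080, -1)), Mul(-23511, Pow(d, -1))), -1)) = Mul(-81426, Pow(Add(Mul(Mul(Rational(1, 2), Pow(-184, -1), Add(54, -184)), Pow(31080, -1)), Mul(-23511, Pow(Rational(16459, 10174), -1))), -1)) = Mul(-81426, Pow(Add(Mul(Mul(Rational(1, 2), Rational(-1, 184), -130), Rational(1, 31080)), Mul(-23511, Rational(10174, 16459))), -1)) = Mul(-81426, Pow(Add(Mul(Rational(65, 184), Rational(1, 31080)), Rational(-239200914, 16459)), -1)) = Mul(-81426, Pow(Add(Rational(13, 1143744), Rational(-239200914, 16459)), -1)) = Mul(-81426, Pow(Rational(-273584609968049, 18824882496), -1)) = Mul(-81426, Rational(-18824882496, 273584609968049)) = Rational(1532834882119296, 273584609968049)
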